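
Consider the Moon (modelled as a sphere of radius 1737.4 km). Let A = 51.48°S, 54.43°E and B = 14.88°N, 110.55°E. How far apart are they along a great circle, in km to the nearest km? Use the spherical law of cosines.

Let φ₁ = -0.8985 rad, φ₂ = 0.2597 rad, and Δλ = 0.9795 rad.
cos c = sin φ₁ sin φ₂ + cos φ₁ cos φ₂ cos Δλ = (-0.7824)(0.2568) + (0.6228)(0.9665)(0.5575) = 0.13462,
so c = arccos(0.13462) = 1.43577 rad.
Distance = R·c = 1737.4 × 1.4358 ≈ 2495 km.

2495 km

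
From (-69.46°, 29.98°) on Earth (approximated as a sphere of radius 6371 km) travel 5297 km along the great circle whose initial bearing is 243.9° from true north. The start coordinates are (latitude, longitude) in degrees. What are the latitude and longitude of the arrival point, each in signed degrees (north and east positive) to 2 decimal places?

Angular distance δ = d/R = 5297/6371 = 0.83142 rad; initial bearing θ = 4.2569 rad.
sin φ₂ = sin φ₁ cos δ + cos φ₁ sin δ cos θ = (-0.9364)(0.6738) + (0.3509)(0.7389)(-0.4399) = -0.7450, so φ₂ = -48.16°.
Δλ = atan2(sin θ sin δ cos φ₁, cos δ − sin φ₁ sin φ₂) = atan2(-0.2328, -0.0239) = -95.850°.
λ₂ = 29.980° − 95.850° = -65.87°.

-48.16°, -65.87°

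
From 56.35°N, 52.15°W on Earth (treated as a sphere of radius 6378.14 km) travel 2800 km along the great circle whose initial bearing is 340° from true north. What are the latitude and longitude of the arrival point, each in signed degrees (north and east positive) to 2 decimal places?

Angular distance δ = d/R = 2800/6378.14 = 0.43900 rad; initial bearing θ = 5.9341 rad.
sin φ₂ = sin φ₁ cos δ + cos φ₁ sin δ cos θ = (0.8324)(0.9052) + (0.5541)(0.4250)(0.9397) = 0.9748, so φ₂ = 77.11°.
Δλ = atan2(sin θ sin δ cos φ₁, cos δ − sin φ₁ sin φ₂) = atan2(-0.0806, 0.0937) = -40.685°.
λ₂ = -52.150° − 40.685° = -92.83°.

77.11°, -92.83°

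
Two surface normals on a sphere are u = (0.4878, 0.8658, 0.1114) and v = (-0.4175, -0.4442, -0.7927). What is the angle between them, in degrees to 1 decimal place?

u·v = -0.6766; |u| = 1.0000, |v| = 1.0000.
cos θ = (u·v)/(|u||v|) = -0.6766, so θ = 132.6°.

132.6°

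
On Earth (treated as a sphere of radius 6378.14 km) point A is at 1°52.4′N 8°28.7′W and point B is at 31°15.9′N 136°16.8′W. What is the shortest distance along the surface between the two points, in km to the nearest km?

13408 km

With latitudes φ₁ = 1.873°, φ₂ = 31.265° and longitude difference Δλ = -127.802°:
cos c = sin φ₁ sin φ₂ + cos φ₁ cos φ₂ cos Δλ = (0.0327)(0.5190) + (0.9995)(0.8548)(-0.6129) = -0.50667,
so c = arccos(-0.50667) = 2.10212 rad.
Distance = R·c = 6378.14 × 2.1021 ≈ 13408 km.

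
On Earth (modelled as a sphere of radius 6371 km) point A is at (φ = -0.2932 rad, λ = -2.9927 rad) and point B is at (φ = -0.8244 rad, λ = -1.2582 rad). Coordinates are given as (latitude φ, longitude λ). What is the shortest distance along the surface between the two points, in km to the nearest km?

9329 km

In radians: φ₁ = -0.2932, φ₂ = -0.8244, Δλ = 99.380° = 1.7345 rad.
Haversine: a = sin²(Δφ/2) + cos φ₁ cos φ₂ sin²(Δλ/2) = 0.0689 + (0.9573)(0.6790)(0.5815) = 0.44688.
Central angle c = 2·arcsin(√a) = 1.46435 rad.
Distance = R·c = 6371 × 1.4644 ≈ 9329 km.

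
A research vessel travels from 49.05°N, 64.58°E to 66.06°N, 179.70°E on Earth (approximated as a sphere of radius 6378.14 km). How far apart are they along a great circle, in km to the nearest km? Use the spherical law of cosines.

6093 km

With latitudes φ₁ = 49.050°, φ₂ = 66.060° and longitude difference Δλ = 115.120°:
cos c = sin φ₁ sin φ₂ + cos φ₁ cos φ₂ cos Δλ = (0.7553)(0.9140) + (0.6554)(0.4058)(-0.4245) = 0.57741,
so c = arccos(0.57741) = 0.95525 rad.
Distance = R·c = 6378.14 × 0.9552 ≈ 6093 km.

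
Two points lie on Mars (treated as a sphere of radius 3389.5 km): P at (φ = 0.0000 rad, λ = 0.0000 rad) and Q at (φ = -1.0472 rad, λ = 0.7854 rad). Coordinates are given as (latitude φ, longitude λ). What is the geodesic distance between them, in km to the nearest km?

4099 km

Let φ₁ = 0.0000 rad, φ₂ = -1.0472 rad, and Δλ = 0.7854 rad.
cos c = sin φ₁ sin φ₂ + cos φ₁ cos φ₂ cos Δλ = (0.0000)(-0.8660) + (1.0000)(0.5000)(0.7071) = 0.35355,
so c = arccos(0.35355) = 1.20943 rad.
Distance = R·c = 3389.5 × 1.2094 ≈ 4099 km.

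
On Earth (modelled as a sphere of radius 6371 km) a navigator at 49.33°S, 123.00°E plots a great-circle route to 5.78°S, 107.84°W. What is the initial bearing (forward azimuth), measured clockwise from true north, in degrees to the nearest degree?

With φ₁ = -0.8610, φ₂ = -0.1009, Δλ = 2.2543 rad, the forward-azimuth formula gives
θ = atan2( sin Δλ cos φ₂ , cos φ₁ sin φ₂ − sin φ₁ cos φ₂ cos Δλ ) = atan2(0.7714, -0.5422) = 125.10°.
So the initial bearing is 125°.

125°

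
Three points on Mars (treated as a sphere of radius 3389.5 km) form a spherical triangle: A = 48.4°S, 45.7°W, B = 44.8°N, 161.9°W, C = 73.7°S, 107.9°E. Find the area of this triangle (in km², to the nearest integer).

29821731 km²

Side lengths (central angles): a = 2.3145, b = 0.9874, c = 2.3963 rad; semiperimeter s = 2.8491.
By l'Huilier's theorem, tan(E/4) = √[tan(s/2) tan((s−a)/2) tan((s−b)/2) tan((s−c)/2)], giving spherical excess E = 2.5957 rad.
Area = E·R² = 2.5957 × (3389.5)² ≈ 29821731 km².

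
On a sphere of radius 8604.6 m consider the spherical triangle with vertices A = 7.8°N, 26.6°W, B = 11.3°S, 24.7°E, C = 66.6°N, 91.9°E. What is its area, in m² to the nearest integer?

73965188 m²

Side lengths (central angles): a = 1.5997, b = 1.6340, c = 0.9510 rad; semiperimeter s = 2.0924.
By l'Huilier's theorem, tan(E/4) = √[tan(s/2) tan((s−a)/2) tan((s−b)/2) tan((s−c)/2)], giving spherical excess E = 0.9990 rad.
Area = E·R² = 0.9990 × (8604.6)² ≈ 73965188 m².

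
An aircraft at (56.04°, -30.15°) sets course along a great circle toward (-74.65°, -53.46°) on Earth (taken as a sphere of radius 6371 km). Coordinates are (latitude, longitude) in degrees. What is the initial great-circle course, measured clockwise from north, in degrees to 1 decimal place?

188.1°

Δλ = -23.310° = -0.4068 rad.
y = sin Δλ · cos φ₂ = (-0.3957)(0.2647) = -0.1047
x = cos φ₁ sin φ₂ − sin φ₁ cos φ₂ cos Δλ = (0.5586)(-0.9643) − (0.8294)(0.2647)(0.9184) = -0.7403
θ = atan2(y, x) = -171.95°; adding 360° gives 188.1°.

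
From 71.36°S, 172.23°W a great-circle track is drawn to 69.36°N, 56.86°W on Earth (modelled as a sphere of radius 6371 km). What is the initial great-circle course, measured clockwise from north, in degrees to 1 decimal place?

63.9°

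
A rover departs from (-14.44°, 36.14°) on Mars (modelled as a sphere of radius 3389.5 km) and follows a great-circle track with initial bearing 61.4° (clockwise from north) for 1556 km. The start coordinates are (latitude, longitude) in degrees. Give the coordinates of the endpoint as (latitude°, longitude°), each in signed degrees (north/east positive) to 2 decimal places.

Angular distance δ = d/R = 1556/3389.5 = 0.45906 rad; initial bearing θ = 1.0716 rad.
sin φ₂ = sin φ₁ cos δ + cos φ₁ sin δ cos θ = (-0.2494)(0.8965) + (0.9684)(0.4431)(0.4787) = -0.0181, so φ₂ = -1.04°.
Δλ = atan2(sin θ sin δ cos φ₁, cos δ − sin φ₁ sin φ₂) = atan2(0.3768, 0.8919) = 22.899°.
λ₂ = 36.140° + 22.899° = 59.04°.

-1.04°, 59.04°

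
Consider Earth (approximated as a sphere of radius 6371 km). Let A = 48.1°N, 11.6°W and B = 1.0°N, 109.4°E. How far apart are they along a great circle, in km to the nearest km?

12156 km

Let φ₁ = 0.8395 rad, φ₂ = 0.0175 rad, and Δλ = 2.1118 rad.
cos c = sin φ₁ sin φ₂ + cos φ₁ cos φ₂ cos Δλ = (0.7443)(0.0175) + (0.6678)(0.9998)(-0.5150) = -0.33092,
so c = arccos(-0.33092) = 1.90807 rad.
Distance = R·c = 6371 × 1.9081 ≈ 12156 km.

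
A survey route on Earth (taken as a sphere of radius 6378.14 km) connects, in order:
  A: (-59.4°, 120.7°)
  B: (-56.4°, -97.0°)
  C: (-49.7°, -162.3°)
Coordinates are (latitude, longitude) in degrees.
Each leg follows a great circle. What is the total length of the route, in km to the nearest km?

10986 km

Leg A→B: central angle 1.0541 rad, distance 6723.0 km.
Leg B→C: central angle 0.6684 rad, distance 4263.2 km.
Total: 6723.0 + 4263.2 ≈ 10986 km.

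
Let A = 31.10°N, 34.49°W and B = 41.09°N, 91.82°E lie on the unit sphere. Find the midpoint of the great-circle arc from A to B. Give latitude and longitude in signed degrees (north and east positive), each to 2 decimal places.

Central angle δ = 1.6135 rad. Interpolating on the sphere with fraction f = 0.5:
P = [sin((1−f)δ)·A + sin(fδ)·B] / sin δ = 0.7227·A + 0.7227·B in Cartesian coordinates,
giving P = (0.4927, 0.1940, 0.8483), i.e. latitude 58.02°, longitude 21.49°.

58.02°, 21.49°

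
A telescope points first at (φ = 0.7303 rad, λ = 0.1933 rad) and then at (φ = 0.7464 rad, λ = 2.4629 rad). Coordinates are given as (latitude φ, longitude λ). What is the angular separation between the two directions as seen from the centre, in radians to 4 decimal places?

1.4695 rad

With latitudes φ₁ = 41.843°, φ₂ = 42.766° and longitude difference Δλ = 130.039°:
Haversine: a = sin²(Δφ/2) + cos φ₁ cos φ₂ sin²(Δλ/2) = 0.0001 + (0.7450)(0.7341)(0.8217) = 0.44944.
Central angle c = 2·arcsin(√a) = 1.46950 rad.
So the angular separation is 1.4695 rad.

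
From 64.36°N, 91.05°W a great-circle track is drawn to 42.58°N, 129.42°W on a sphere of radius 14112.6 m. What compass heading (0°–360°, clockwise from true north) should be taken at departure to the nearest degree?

244°

Δλ = -38.370° = -0.6697 rad.
y = sin Δλ · cos φ₂ = (-0.6207)(0.7363) = -0.4571
x = cos φ₁ sin φ₂ − sin φ₁ cos φ₂ cos Δλ = (0.4327)(0.6766) − (0.9015)(0.7363)(0.7840) = -0.2277
θ = atan2(y, x) = -116.48°; adding 360° gives 244°.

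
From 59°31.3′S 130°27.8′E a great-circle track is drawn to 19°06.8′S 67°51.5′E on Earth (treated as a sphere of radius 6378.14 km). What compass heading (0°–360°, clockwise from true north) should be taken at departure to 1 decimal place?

284.0°

With φ₁ = -1.0388, φ₂ = -0.3336, Δλ = -1.0927 rad, the forward-azimuth formula gives
θ = atan2( sin Δλ cos φ₂ , cos φ₁ sin φ₂ − sin φ₁ cos φ₂ cos Δλ ) = atan2(-0.8389, 0.2086) = -76.04°.
Adding 360° brings this into [0°, 360°): 284.0°.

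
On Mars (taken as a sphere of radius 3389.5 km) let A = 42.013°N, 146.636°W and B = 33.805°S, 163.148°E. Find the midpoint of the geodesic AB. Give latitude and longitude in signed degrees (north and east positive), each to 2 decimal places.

Central angle δ = 1.5481 rad. Interpolating on the sphere with fraction f = 0.5:
P = [sin((1−f)δ)·A + sin(fδ)·B] / sin δ = 0.6992·A + 0.6992·B in Cartesian coordinates,
giving P = (-0.9900, -0.1173, 0.0790), i.e. latitude 4.53°, longitude -173.24°.

4.53°, -173.24°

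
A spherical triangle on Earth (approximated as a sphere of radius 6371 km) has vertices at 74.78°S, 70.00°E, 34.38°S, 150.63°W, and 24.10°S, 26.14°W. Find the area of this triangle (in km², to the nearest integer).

Side lengths (central angles): a = 1.7681, b = 1.1935, c = 1.1805 rad; semiperimeter s = 2.0711.
By l'Huilier's theorem, tan(E/4) = √[tan(s/2) tan((s−a)/2) tan((s−b)/2) tan((s−c)/2)], giving spherical excess E = 0.9426 rad.
Area = E·R² = 0.9426 × (6371)² ≈ 38260628 km².

38260628 km²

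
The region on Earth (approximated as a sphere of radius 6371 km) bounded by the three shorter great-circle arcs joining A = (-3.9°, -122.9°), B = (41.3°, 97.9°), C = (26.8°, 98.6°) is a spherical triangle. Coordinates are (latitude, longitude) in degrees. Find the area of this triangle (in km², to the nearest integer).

Side lengths (central angles): a = 0.2533, b = 2.3429, c = 2.2297 rad; semiperimeter s = 2.4129.
By l'Huilier's theorem, tan(E/4) = √[tan(s/2) tan((s−a)/2) tan((s−b)/2) tan((s−c)/2)], giving spherical excess E = 0.5000 rad.
Area = E·R² = 0.5000 × (6371)² ≈ 20295913 km².

20295913 km²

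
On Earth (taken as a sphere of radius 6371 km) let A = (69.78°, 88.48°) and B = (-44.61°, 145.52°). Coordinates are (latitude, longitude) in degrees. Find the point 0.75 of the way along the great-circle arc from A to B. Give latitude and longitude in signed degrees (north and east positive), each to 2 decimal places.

-15.47°, 135.21°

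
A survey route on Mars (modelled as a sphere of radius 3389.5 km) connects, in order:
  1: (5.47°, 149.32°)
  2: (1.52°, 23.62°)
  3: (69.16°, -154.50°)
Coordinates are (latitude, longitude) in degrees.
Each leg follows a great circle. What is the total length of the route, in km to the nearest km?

13880 km

Leg 1→2: central angle 2.1873 rad, distance 7413.7 km.
Leg 2→3: central angle 1.9078 rad, distance 6466.5 km.
Total: 7413.7 + 6466.5 ≈ 13880 km.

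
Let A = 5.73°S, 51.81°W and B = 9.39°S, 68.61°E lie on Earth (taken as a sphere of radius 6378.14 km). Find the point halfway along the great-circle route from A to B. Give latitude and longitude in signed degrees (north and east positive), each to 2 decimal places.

-14.96°, 7.98°

The central angle between A and B is δ = 2.0723 rad.
With f = 0.5, the slerp weights are sin((1−f)δ)/sin δ = 0.9813 and sin(fδ)/sin δ = 0.9813.
Weighted sum of the unit vectors: (0.9813)·(0.6152,-0.7820,-0.0998) + (0.9813)·(0.3598,0.9186,-0.1632) = (0.9568, 0.1341, -0.2581).
Converting back: φ = atan2(z, √(x²+y²)) = -14.96°, λ = atan2(y, x) = 7.98°.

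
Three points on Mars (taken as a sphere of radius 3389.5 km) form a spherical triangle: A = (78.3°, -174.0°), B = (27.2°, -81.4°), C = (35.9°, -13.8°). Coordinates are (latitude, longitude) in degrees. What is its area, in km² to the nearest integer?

6802020 km²

Side lengths (central angles): a = 0.9973, b = 1.1378, c = 1.1158 rad; semiperimeter s = 1.6254.
By l'Huilier's theorem, tan(E/4) = √[tan(s/2) tan((s−a)/2) tan((s−b)/2) tan((s−c)/2)], giving spherical excess E = 0.5921 rad.
Area = E·R² = 0.5921 × (3389.5)² ≈ 6802020 km².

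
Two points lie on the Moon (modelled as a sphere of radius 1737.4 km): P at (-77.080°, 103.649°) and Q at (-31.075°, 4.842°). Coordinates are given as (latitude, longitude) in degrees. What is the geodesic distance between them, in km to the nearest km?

1872 km

With latitudes φ₁ = -77.080°, φ₂ = -31.075° and longitude difference Δλ = -98.807°:
cos c = sin φ₁ sin φ₂ + cos φ₁ cos φ₂ cos Δλ = (-0.9747)(-0.5162) + (0.2236)(0.8565)(-0.1531) = 0.47377,
so c = arccos(0.47377) = 1.07723 rad.
Distance = R·c = 1737.4 × 1.0772 ≈ 1872 km.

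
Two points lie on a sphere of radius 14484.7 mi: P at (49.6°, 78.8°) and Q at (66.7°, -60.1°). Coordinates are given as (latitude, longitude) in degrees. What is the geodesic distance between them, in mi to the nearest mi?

Let φ₁ = 0.8657 rad, φ₂ = 1.1641 rad, and Δλ = -2.4243 rad.
cos c = sin φ₁ sin φ₂ + cos φ₁ cos φ₂ cos Δλ = (0.7615)(0.9184) + (0.6481)(0.3955)(-0.7536) = 0.50625,
so c = arccos(0.50625) = 1.03997 rad.
Distance = R·c = 14484.7 × 1.0400 ≈ 15064 mi.

15064 mi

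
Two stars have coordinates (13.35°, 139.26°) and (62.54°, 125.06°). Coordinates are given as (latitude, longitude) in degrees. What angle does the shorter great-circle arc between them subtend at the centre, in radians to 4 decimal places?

0.8765 rad

Let φ₁ = 0.2330 rad, φ₂ = 1.0915 rad, and Δλ = -0.2478 rad.
Haversine: a = sin²(Δφ/2) + cos φ₁ cos φ₂ sin²(Δλ/2) = 0.1732 + (0.9730)(0.4611)(0.0153) = 0.18008.
Central angle c = 2·arcsin(√a) = 0.87650 rad.
So the angular separation is 0.8765 rad.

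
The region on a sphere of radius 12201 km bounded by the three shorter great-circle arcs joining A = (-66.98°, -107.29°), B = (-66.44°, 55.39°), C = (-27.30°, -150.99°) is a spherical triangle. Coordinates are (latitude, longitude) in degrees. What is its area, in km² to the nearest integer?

Side lengths (central angles): a = 1.4684, b = 0.8321, c = 0.8032 rad; semiperimeter s = 1.5518.
By l'Huilier's theorem, tan(E/4) = √[tan(s/2) tan((s−a)/2) tan((s−b)/2) tan((s−c)/2)], giving spherical excess E = 0.3106 rad.
Area = E·R² = 0.3106 × (12201)² ≈ 46232022 km².

46232022 km²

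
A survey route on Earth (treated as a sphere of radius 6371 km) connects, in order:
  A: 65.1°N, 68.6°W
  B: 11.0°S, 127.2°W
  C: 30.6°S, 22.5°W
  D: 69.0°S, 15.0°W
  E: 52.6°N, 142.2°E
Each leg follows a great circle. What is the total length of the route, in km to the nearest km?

Leg A→B: central angle 1.5285 rad, distance 9738.2 km.
Leg B→C: central angle 1.6883 rad, distance 10756.4 km.
Leg C→D: central angle 0.6744 rad, distance 4296.9 km.
Leg D→E: central angle 2.8003 rad, distance 17840.4 km.
Total: 9738.2 + 10756.4 + 4296.9 + 17840.4 ≈ 42632 km.

42632 km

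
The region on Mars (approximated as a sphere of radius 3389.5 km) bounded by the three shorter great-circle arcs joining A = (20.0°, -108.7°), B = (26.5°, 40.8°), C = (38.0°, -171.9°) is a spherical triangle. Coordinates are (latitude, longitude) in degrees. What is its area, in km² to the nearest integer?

Side lengths (central angles): a = 1.8952, b = 0.9951, c = 2.1797 rad; semiperimeter s = 2.5350.
By l'Huilier's theorem, tan(E/4) = √[tan(s/2) tan((s−a)/2) tan((s−b)/2) tan((s−c)/2)], giving spherical excess E = 1.6219 rad.
Area = E·R² = 1.6219 × (3389.5)² ≈ 18633532 km².

18633532 km²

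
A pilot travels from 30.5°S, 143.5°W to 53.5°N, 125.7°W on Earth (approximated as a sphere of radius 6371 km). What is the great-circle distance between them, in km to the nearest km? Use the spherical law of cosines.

In radians: φ₁ = -0.5323, φ₂ = 0.9338, Δλ = 17.800° = 0.3107 rad.
cos c = sin φ₁ sin φ₂ + cos φ₁ cos φ₂ cos Δλ = (-0.5075)(0.8039) + (0.8616)(0.5948)(0.9521) = 0.07999,
so c = arccos(0.07999) = 1.49072 rad.
Distance = R·c = 6371 × 1.4907 ≈ 9497 km.

9497 km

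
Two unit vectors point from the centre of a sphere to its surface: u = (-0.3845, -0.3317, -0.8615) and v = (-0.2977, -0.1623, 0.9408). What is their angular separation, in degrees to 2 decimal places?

u·v = -0.6422; |u| = 1.0000, |v| = 1.0000.
cos θ = (u·v)/(|u||v|) = -0.6422, so θ = 129.95°.

129.95°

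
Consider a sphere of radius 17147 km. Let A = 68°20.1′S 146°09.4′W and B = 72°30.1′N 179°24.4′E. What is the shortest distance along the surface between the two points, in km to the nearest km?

In radians: φ₁ = -1.1927, φ₂ = 1.2654, Δλ = -34.437° = -0.6010 rad.
cos c = sin φ₁ sin φ₂ + cos φ₁ cos φ₂ cos Δλ = (-0.9294)(0.9537) + (0.3692)(0.3007)(0.8248) = -0.79480,
so c = arccos(-0.79480) = 2.48948 rad.
Distance = R·c = 17147 × 2.4895 ≈ 42687 km.

42687 km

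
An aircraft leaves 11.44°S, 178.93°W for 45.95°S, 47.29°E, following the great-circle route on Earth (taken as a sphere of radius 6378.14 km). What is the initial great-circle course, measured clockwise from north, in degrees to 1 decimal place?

212.1°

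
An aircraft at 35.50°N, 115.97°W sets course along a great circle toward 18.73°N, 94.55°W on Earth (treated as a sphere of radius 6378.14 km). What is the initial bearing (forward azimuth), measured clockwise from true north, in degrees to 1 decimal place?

125.9°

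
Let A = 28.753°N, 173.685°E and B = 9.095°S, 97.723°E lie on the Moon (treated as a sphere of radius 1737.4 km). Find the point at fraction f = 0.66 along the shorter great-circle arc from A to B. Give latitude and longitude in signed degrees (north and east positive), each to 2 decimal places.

5.63°, 121.59°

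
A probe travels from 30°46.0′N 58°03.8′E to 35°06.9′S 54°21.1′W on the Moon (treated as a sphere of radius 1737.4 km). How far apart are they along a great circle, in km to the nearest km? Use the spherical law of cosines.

In radians: φ₁ = 0.5370, φ₂ = -0.6129, Δλ = -112.415° = -1.9620 rad.
cos c = sin φ₁ sin φ₂ + cos φ₁ cos φ₂ cos Δλ = (0.5115)(-0.5752) + (0.8593)(0.8180)(-0.3813) = -0.56226,
so c = arccos(-0.56226) = 2.16792 rad.
Distance = R·c = 1737.4 × 2.1679 ≈ 3767 km.

3767 km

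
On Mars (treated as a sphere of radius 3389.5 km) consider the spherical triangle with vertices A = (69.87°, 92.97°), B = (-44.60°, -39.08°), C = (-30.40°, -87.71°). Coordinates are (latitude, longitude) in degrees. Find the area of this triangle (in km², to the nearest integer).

25614378 km²

Side lengths (central angles): a = 0.7056, b = 2.4527, c = 2.5382 rad; semiperimeter s = 2.8482.
By l'Huilier's theorem, tan(E/4) = √[tan(s/2) tan((s−a)/2) tan((s−b)/2) tan((s−c)/2)], giving spherical excess E = 2.2295 rad.
Area = E·R² = 2.2295 × (3389.5)² ≈ 25614378 km².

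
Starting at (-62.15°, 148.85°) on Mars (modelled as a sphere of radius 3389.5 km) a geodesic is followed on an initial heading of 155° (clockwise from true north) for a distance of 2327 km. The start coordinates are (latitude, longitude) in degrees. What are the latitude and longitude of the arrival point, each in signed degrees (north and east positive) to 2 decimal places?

-72.22°, -92.46°

Angular distance δ = d/R = 2327/3389.5 = 0.68653 rad; initial bearing θ = 2.7053 rad.
sin φ₂ = sin φ₁ cos δ + cos φ₁ sin δ cos θ = (-0.8842)(0.7734) + (0.4672)(0.6339)(-0.9063) = -0.9522, so φ₂ = -72.22°.
Δλ = atan2(sin θ sin δ cos φ₁, cos δ − sin φ₁ sin φ₂) = atan2(0.1251, -0.0685) = 118.692°.
λ₂ = 148.850° + 118.692° = 267.54° → -92.46° after wrapping to (−180°, 180°].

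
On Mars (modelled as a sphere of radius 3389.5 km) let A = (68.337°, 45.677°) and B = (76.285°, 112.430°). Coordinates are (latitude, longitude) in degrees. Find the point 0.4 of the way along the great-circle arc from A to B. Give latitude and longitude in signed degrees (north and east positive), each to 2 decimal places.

Central angle δ = 0.3557 rad. Interpolating on the sphere with fraction f = 0.4:
P = [sin((1−f)δ)·A + sin(fδ)·B] / sin δ = 0.6082·A + 0.4072·B in Cartesian coordinates,
giving P = (0.1200, 0.2499, 0.9608), i.e. latitude 73.91°, longitude 64.34°.

73.91°, 64.34°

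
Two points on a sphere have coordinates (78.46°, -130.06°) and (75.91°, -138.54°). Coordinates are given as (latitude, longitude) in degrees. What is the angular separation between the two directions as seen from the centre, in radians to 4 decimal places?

0.0552 rad

With latitudes φ₁ = 78.460°, φ₂ = 75.910° and longitude difference Δλ = -8.480°:
cos c = sin φ₁ sin φ₂ + cos φ₁ cos φ₂ cos Δλ = (0.9798)(0.9699) + (0.2001)(0.2434)(0.9891) = 0.99848,
so c = arccos(0.99848) = 0.05519 rad.
So the angular separation is 0.0552 rad.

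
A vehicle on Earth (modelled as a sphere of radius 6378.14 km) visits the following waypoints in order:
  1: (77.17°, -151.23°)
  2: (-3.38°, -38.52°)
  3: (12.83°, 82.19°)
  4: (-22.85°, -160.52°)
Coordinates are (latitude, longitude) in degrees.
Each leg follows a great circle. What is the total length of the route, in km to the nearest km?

37713 km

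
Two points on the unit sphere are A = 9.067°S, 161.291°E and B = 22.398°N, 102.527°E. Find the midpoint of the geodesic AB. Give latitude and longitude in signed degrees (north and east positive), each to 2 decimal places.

Central angle δ = 1.1446 rad. Interpolating on the sphere with fraction f = 0.5:
P = [sin((1−f)δ)·A + sin(fδ)·B] / sin δ = 0.5948·A + 0.5948·B in Cartesian coordinates,
giving P = (-0.6756, 0.7252, 0.1329), i.e. latitude 7.64°, longitude 132.97°.

7.64°, 132.97°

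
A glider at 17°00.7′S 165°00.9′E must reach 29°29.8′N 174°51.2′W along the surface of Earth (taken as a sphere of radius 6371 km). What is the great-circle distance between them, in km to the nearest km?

With latitudes φ₁ = -17.012°, φ₂ = 29.497° and longitude difference Δλ = 20.132°:
Haversine: a = sin²(Δφ/2) + cos φ₁ cos φ₂ sin²(Δλ/2) = 0.1559 + (0.9562)(0.8704)(0.0305) = 0.18130.
Central angle c = 2·arcsin(√a) = 0.87968 rad.
Distance = R·c = 6371 × 0.8797 ≈ 5604 km.

5604 km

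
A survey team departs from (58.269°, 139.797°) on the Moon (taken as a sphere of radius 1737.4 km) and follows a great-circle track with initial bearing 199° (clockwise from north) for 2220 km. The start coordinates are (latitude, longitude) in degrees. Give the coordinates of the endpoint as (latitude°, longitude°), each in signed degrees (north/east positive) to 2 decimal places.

Angular distance δ = d/R = 2220/1737.4 = 1.27777 rad; initial bearing θ = 3.4732 rad.
sin φ₂ = sin φ₁ cos δ + cos φ₁ sin δ cos θ = (0.8505)(0.2888) + (0.5259)(0.9574)(-0.9455) = -0.2304, so φ₂ = -13.32°.
Δλ = atan2(sin θ sin δ cos φ₁, cos δ − sin φ₁ sin φ₂) = atan2(-0.1639, 0.4848) = -18.682°.
λ₂ = 139.797° − 18.682° = 121.12°.

-13.32°, 121.12°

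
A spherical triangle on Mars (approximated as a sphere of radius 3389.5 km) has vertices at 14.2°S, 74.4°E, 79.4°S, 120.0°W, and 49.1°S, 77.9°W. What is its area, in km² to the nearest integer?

5091187 km²

Side lengths (central angles): a = 0.5875, b = 1.9569, c = 1.5023 rad; semiperimeter s = 2.0234.
By l'Huilier's theorem, tan(E/4) = √[tan(s/2) tan((s−a)/2) tan((s−b)/2) tan((s−c)/2)], giving spherical excess E = 0.4431 rad.
Area = E·R² = 0.4431 × (3389.5)² ≈ 5091187 km².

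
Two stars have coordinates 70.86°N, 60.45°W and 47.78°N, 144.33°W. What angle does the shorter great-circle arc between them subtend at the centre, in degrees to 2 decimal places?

With latitudes φ₁ = 70.860°, φ₂ = 47.780° and longitude difference Δλ = -83.880°:
cos c = sin φ₁ sin φ₂ + cos φ₁ cos φ₂ cos Δλ = (0.9447)(0.7406) + (0.3279)(0.6720)(0.1066) = 0.72312,
so c = arccos(0.72312) = 0.76249 rad.
So the angular separation is 43.69°.

43.69°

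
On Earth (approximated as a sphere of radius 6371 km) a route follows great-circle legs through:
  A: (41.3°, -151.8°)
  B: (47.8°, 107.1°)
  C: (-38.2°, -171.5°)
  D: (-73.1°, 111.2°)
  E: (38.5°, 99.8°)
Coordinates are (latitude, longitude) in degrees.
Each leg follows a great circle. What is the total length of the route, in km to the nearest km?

37935 km

Leg A→B: central angle 1.1682 rad, distance 7442.8 km.
Leg B→C: central angle 1.9597 rad, distance 12485.3 km.
Leg C→D: central angle 0.8738 rad, distance 5566.9 km.
Leg D→E: central angle 1.9526 rad, distance 12440.1 km.
Total: 7442.8 + 12485.3 + 5566.9 + 12440.1 ≈ 37935 km.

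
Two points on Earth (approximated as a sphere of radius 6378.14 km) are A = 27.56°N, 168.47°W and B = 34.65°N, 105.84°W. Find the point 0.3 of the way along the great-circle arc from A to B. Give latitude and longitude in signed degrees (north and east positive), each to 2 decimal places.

Central angle δ = 0.9294 rad. Interpolating on the sphere with fraction f = 0.3:
P = [sin((1−f)δ)·A + sin(fδ)·B] / sin δ = 0.7559·A + 0.3435·B in Cartesian coordinates,
giving P = (-0.7337, -0.4058, 0.5450), i.e. latitude 33.03°, longitude -151.06°.

33.03°, -151.06°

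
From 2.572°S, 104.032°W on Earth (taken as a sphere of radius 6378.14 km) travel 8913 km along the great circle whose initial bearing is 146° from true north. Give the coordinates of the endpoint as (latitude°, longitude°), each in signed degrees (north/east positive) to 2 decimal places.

-55.44°, -27.87°

Angular distance δ = d/R = 8913/6378.14 = 1.39743 rad; initial bearing θ = 2.5482 rad.
sin φ₂ = sin φ₁ cos δ + cos φ₁ sin δ cos θ = (-0.0449)(0.1725) + (0.9990)(0.9850)(-0.8290) = -0.8235, so φ₂ = -55.44°.
Δλ = atan2(sin θ sin δ cos φ₁, cos δ − sin φ₁ sin φ₂) = atan2(0.5503, 0.1355) = 76.162°.
λ₂ = -104.032° + 76.162° = -27.87°.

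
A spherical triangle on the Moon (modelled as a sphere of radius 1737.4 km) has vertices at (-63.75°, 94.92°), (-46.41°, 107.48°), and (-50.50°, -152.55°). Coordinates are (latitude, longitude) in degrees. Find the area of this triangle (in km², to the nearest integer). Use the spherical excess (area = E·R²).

500253 km²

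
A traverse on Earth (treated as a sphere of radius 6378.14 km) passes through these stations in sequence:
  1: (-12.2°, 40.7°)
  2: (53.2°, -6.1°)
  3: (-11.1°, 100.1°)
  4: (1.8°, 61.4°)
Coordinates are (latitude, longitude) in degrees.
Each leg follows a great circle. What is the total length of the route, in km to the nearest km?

25130 km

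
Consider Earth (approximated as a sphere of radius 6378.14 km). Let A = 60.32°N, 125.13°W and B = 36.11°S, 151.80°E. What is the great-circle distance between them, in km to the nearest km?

13094 km

In radians: φ₁ = 1.0528, φ₂ = -0.6302, Δλ = -83.070° = -1.4498 rad.
cos c = sin φ₁ sin φ₂ + cos φ₁ cos φ₂ cos Δλ = (0.8688)(-0.5893) + (0.4952)(0.8079)(0.1207) = -0.46375,
so c = arccos(-0.46375) = 2.05302 rad.
Distance = R·c = 6378.14 × 2.0530 ≈ 13094 km.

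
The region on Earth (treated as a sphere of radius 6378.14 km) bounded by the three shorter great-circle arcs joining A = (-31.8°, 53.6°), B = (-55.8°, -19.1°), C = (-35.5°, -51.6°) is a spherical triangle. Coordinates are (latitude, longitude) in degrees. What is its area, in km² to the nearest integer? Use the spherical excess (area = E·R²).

4992701 km²

Side lengths (central angles): a = 0.5232, b = 1.4459, c = 0.9547 rad; semiperimeter s = 1.4619.
By l'Huilier's theorem, tan(E/4) = √[tan(s/2) tan((s−a)/2) tan((s−b)/2) tan((s−c)/2)], giving spherical excess E = 0.1227 rad.
Area = E·R² = 0.1227 × (6378.14)² ≈ 4992701 km².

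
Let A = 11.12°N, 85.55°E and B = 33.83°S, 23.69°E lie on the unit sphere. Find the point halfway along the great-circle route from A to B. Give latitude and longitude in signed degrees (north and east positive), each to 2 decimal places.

The central angle between A and B is δ = 1.2901 rad.
With f = 0.5, the slerp weights are sin((1−f)δ)/sin δ = 0.6257 and sin(fδ)/sin δ = 0.6257.
Weighted sum of the unit vectors: (0.6257)·(0.0761,0.9783,0.1929) + (0.6257)·(0.7607,0.3338,-0.5567) = (0.5236, 0.8210, -0.2277).
Converting back: φ = atan2(z, √(x²+y²)) = -13.16°, λ = atan2(y, x) = 57.47°.

-13.16°, 57.47°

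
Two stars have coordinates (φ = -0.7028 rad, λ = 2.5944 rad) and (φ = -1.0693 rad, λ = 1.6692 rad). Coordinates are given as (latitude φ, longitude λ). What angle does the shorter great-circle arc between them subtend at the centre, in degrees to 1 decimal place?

38.0°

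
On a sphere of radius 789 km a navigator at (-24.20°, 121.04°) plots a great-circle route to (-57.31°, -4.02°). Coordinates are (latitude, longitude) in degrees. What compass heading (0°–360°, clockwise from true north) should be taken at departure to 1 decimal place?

Δλ = -125.060° = -2.1827 rad.
y = sin Δλ · cos φ₂ = (-0.8186)(0.5401) = -0.4421
x = cos φ₁ sin φ₂ − sin φ₁ cos φ₂ cos Δλ = (0.9121)(-0.8416) − (-0.4099)(0.5401)(-0.5744) = -0.8948
θ = atan2(y, x) = -153.71°; adding 360° gives 206.3°.

206.3°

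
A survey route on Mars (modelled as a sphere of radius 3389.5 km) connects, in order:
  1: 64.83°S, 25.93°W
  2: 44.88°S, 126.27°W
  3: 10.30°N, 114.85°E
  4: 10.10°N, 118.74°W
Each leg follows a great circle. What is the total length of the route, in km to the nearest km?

17436 km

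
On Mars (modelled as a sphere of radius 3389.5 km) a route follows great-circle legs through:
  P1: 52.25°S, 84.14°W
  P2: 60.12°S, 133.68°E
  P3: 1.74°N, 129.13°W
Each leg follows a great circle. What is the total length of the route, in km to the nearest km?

Leg P1→P2: central angle 1.1100 rad, distance 3762.4 km.
Leg P2→P3: central angle 1.6596 rad, distance 5625.1 km.
Total: 3762.4 + 5625.1 ≈ 9387 km.

9387 km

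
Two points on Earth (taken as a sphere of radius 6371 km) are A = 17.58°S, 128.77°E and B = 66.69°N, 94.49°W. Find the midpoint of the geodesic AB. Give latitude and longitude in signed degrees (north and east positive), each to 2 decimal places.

The central angle between A and B is δ = 2.1557 rad.
With f = 0.5, the slerp weights are sin((1−f)δ)/sin δ = 1.0566 and sin(fδ)/sin δ = 1.0566.
Weighted sum of the unit vectors: (1.0566)·(-0.5969,0.7433,-0.3020) + (1.0566)·(-0.0310,-0.3945,0.9184) = (-0.6634, 0.3685, 0.6512).
Converting back: φ = atan2(z, √(x²+y²)) = 40.63°, λ = atan2(y, x) = 150.95°.

40.63°, 150.95°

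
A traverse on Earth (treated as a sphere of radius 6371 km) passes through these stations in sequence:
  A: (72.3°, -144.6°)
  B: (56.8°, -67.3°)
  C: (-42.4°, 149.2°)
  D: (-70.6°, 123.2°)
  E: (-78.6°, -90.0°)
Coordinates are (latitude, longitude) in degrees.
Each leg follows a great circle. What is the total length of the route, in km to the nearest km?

Leg A→B: central angle 0.5849 rad, distance 3726.6 km.
Leg B→C: central angle 2.6665 rad, distance 16988.6 km.
Leg C→D: central angle 0.5424 rad, distance 3455.5 km.
Leg D→E: central angle 0.5162 rad, distance 3289.0 km.
Total: 3726.6 + 16988.6 + 3455.5 + 3289.0 ≈ 27460 km.

27460 km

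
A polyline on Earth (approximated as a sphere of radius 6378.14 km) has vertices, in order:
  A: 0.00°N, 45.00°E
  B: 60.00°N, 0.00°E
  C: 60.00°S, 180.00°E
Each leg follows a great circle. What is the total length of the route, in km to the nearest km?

27751 km

Leg A→B: central angle 1.2094 rad, distance 7713.9 km.
Leg B→C: central angle 3.1416 rad, distance 20037.5 km.
Total: 7713.9 + 20037.5 ≈ 27751 km.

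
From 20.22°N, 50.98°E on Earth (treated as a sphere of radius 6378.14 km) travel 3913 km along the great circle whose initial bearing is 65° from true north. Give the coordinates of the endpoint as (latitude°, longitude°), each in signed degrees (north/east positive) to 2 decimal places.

30.72°, 88.35°

Angular distance δ = d/R = 3913/6378.14 = 0.61350 rad; initial bearing θ = 1.1345 rad.
sin φ₂ = sin φ₁ cos δ + cos φ₁ sin δ cos θ = (0.3456)(0.8176) + (0.9384)(0.5757)(0.4226) = 0.5109, so φ₂ = 30.72°.
Δλ = atan2(sin θ sin δ cos φ₁, cos δ − sin φ₁ sin φ₂) = atan2(0.4896, 0.6411) = 37.373°.
λ₂ = 50.980° + 37.373° = 88.35°.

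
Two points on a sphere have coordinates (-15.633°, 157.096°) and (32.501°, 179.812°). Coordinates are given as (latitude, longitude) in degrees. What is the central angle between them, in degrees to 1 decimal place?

52.8°

In radians: φ₁ = -0.2728, φ₂ = 0.5672, Δλ = 22.716° = 0.3965 rad.
Haversine: a = sin²(Δφ/2) + cos φ₁ cos φ₂ sin²(Δλ/2) = 0.1663 + (0.9630)(0.8434)(0.0388) = 0.19781.
Central angle c = 2·arcsin(√a) = 0.92180 rad.
So the angular separation is 52.8°.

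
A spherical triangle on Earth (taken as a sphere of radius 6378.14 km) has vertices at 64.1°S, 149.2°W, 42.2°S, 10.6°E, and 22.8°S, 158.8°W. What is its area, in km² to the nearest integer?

1223875 km²

Side lengths (central angles): a = 1.9943, b = 0.7293, c = 1.2655 rad; semiperimeter s = 1.9946.
By l'Huilier's theorem, tan(E/4) = √[tan(s/2) tan((s−a)/2) tan((s−b)/2) tan((s−c)/2)], giving spherical excess E = 0.0301 rad.
Area = E·R² = 0.0301 × (6378.14)² ≈ 1223875 km².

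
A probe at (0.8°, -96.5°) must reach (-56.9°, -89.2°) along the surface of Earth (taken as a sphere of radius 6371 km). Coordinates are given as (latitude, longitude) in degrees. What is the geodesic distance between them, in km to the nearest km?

6449 km

Let φ₁ = 0.0140 rad, φ₂ = -0.9931 rad, and Δλ = 0.1274 rad.
cos c = sin φ₁ sin φ₂ + cos φ₁ cos φ₂ cos Δλ = (0.0140)(-0.8377) + (0.9999)(0.5461)(0.9919) = 0.52993,
so c = arccos(0.52993) = 1.01228 rad.
Distance = R·c = 6371 × 1.0123 ≈ 6449 km.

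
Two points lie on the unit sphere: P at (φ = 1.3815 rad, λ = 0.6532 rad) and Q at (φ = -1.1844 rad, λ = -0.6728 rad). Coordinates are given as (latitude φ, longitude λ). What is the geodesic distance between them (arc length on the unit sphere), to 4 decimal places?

2.6737

With latitudes φ₁ = 79.154°, φ₂ = -67.861° and longitude difference Δλ = -75.974°:
cos c = sin φ₁ sin φ₂ + cos φ₁ cos φ₂ cos Δλ = (0.9821)(-0.9263) + (0.1882)(0.3769)(0.2424) = -0.89254,
so c = arccos(-0.89254) = 2.67374 rad.
On the unit sphere the arc length equals the central angle: 2.6737.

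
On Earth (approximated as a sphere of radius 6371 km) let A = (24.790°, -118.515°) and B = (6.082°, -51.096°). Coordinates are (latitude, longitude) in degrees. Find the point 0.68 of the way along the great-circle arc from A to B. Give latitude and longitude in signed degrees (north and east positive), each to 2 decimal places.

Central angle δ = 1.1690 rad. Interpolating on the sphere with fraction f = 0.68:
P = [sin((1−f)δ)·A + sin(fδ)·B] / sin δ = 0.3970·A + 0.7756·B in Cartesian coordinates,
giving P = (0.3123, -0.9169, 0.2486), i.e. latitude 14.40°, longitude -71.19°.

14.40°, -71.19°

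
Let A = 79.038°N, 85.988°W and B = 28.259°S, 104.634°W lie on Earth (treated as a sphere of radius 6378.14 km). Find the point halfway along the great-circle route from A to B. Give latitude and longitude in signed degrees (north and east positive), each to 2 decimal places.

Central angle δ = 1.8819 rad. Interpolating on the sphere with fraction f = 0.5:
P = [sin((1−f)δ)·A + sin(fδ)·B] / sin δ = 0.8489·A + 0.8489·B in Cartesian coordinates,
giving P = (-0.1776, -0.8845, 0.4315), i.e. latitude 25.56°, longitude -101.35°.

25.56°, -101.35°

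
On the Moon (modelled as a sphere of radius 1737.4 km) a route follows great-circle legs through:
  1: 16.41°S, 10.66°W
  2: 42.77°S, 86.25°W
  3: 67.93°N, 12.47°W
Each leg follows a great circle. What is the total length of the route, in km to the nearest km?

Leg 1→2: central angle 1.1949 rad, distance 2076.1 km.
Leg 2→3: central angle 2.1559 rad, distance 3745.6 km.
Total: 2076.1 + 3745.6 ≈ 5822 km.

5822 km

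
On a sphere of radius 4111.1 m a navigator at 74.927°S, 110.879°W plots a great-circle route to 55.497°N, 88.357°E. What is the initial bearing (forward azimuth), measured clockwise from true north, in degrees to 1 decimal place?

With φ₁ = -1.3077, φ₂ = 0.9686, Δλ = -2.8059 rad, the forward-azimuth formula gives
θ = atan2( sin Δλ cos φ₂ , cos φ₁ sin φ₂ − sin φ₁ cos φ₂ cos Δλ ) = atan2(-0.1866, -0.3021) = -148.30°.
Adding 360° brings this into [0°, 360°): 211.7°.

211.7°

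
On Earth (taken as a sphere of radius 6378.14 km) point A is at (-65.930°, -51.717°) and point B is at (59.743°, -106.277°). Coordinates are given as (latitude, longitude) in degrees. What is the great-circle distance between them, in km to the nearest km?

14697 km

With latitudes φ₁ = -65.930°, φ₂ = 59.743° and longitude difference Δλ = -54.560°:
cos c = sin φ₁ sin φ₂ + cos φ₁ cos φ₂ cos Δλ = (-0.9130)(0.8638) + (0.4079)(0.5039)(0.5799) = -0.66950,
so c = arccos(-0.66950) = 2.30434 rad.
Distance = R·c = 6378.14 × 2.3043 ≈ 14697 km.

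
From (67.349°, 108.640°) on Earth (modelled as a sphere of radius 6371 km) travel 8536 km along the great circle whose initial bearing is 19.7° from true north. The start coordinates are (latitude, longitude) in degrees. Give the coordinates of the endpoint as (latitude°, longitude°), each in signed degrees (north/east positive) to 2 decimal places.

34.35°, -94.78°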